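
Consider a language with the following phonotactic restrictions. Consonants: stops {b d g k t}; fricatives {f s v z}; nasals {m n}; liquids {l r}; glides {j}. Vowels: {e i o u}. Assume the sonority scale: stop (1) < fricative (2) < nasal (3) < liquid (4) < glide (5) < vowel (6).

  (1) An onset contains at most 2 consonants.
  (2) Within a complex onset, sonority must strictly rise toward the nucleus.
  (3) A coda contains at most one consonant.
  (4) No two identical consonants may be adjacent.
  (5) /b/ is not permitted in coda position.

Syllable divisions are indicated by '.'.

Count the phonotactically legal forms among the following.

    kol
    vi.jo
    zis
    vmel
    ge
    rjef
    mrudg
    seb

kol — σ1 onset /k/, coda /l/ ok → phonotactically legal
vi.jo — σ1 onset /v/, coda /∅/ ok; σ2 onset /j/, coda /∅/ ok → phonotactically legal
zis — σ1 onset /z/, coda /s/ ok → phonotactically legal
vmel — σ1 onset /vm/ (2→3 rises), coda /l/ ok → phonotactically legal
ge — σ1 onset /g/, coda /∅/ ok → phonotactically legal
rjef — σ1 onset /rj/ (4→5 rises), coda /f/ ok → phonotactically legal
mrudg — violates constraint 3: syllable 1 coda /dg/ has 2 consonants (> 1) → phonotactically illegal
seb — violates constraint 5: syllable 1 coda contains /b/ → phonotactically illegal
Phonotactically legal: kol, vi.jo, zis, vmel, ge, rjef → 6.

6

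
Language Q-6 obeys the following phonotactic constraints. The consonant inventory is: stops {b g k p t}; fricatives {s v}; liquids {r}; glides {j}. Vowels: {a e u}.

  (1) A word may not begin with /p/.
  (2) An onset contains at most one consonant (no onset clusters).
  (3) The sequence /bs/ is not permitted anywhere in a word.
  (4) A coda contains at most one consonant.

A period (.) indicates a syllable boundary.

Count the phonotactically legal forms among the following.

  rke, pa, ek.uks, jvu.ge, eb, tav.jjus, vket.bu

1

rke — violates constraint 2: syllable 1 onset /rk/ has 2 consonants (> 1) → phonotactically illegal
pa — violates constraint 1: word begins with /p/ → phonotactically illegal
ek.uks — violates constraint 4: syllable 2 coda /ks/ has 2 consonants (> 1) → phonotactically illegal
jvu.ge — violates constraint 2: syllable 1 onset /jv/ has 2 consonants (> 1) → phonotactically illegal
eb — σ1 onset /∅/, coda /b/ ok → phonotactically legal
tav.jjus — violates constraint 2: syllable 2 onset /jj/ has 2 consonants (> 1) → phonotactically illegal
vket.bu — violates constraint 2: syllable 1 onset /vk/ has 2 consonants (> 1) → phonotactically illegal
Phonotactically legal: eb → 1.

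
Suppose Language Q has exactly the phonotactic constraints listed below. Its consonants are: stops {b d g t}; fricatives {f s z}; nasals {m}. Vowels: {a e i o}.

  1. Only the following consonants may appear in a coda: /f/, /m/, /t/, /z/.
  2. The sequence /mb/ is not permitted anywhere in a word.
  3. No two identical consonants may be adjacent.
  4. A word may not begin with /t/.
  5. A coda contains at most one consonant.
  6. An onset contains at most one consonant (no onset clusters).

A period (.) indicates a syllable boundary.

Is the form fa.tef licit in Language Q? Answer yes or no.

fa.tef — σ1 onset /f/, coda /∅/ ok; σ2 onset /t/, coda /f/ ok → licit

yes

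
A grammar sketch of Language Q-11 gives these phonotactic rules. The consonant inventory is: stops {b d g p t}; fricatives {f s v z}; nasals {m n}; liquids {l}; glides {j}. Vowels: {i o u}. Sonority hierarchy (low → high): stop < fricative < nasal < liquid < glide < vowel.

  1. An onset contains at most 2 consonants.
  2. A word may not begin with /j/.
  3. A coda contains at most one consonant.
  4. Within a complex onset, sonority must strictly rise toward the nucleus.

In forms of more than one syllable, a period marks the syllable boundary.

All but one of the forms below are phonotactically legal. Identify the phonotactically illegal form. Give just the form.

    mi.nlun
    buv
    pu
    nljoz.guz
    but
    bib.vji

mi.nlun — σ1 onset /m/, coda /∅/ ok; σ2 onset /nl/ (3→4 rises), coda /n/ ok → phonotactically legal
buv — σ1 onset /b/, coda /v/ ok → phonotactically legal
pu — σ1 onset /p/, coda /∅/ ok → phonotactically legal
nljoz.guz — violates constraint 1: syllable 1 onset /nlj/ has 3 consonants (> 2) → phonotactically illegal
but — σ1 onset /b/, coda /t/ ok → phonotactically legal
bib.vji — σ1 onset /b/, coda /b/ ok; σ2 onset /vj/ (2→5 rises), coda /∅/ ok → phonotactically legal

nljoz.guz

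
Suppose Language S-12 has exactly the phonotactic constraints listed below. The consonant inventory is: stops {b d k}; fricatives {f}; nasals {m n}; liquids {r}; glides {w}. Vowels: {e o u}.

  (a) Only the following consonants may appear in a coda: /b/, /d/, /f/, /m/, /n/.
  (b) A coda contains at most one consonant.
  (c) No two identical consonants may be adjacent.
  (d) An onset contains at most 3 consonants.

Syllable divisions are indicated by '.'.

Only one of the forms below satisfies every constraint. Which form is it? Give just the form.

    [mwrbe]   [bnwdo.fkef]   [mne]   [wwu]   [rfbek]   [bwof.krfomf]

[mne]

[mwrbe] — violates constraint (d): syllable 1 onset /mwrb/ has 4 consonants (> 3) → not permitted
[bnwdo.fkef] — violates constraint (d): syllable 1 onset /bnwd/ has 4 consonants (> 3) → not permitted
[mne] — σ1 onset /mn/ (2C), coda /∅/ ok → permitted
[wwu] — violates constraint (c): adjacent identical consonants /ww/ → not permitted
[rfbek] — violates constraint (a): syllable 1 coda contains /k/, which is not a licensed coda consonant → not permitted
[bwof.krfomf] — violates constraint (b): syllable 2 coda /mf/ has 2 consonants (> 1) → not permitted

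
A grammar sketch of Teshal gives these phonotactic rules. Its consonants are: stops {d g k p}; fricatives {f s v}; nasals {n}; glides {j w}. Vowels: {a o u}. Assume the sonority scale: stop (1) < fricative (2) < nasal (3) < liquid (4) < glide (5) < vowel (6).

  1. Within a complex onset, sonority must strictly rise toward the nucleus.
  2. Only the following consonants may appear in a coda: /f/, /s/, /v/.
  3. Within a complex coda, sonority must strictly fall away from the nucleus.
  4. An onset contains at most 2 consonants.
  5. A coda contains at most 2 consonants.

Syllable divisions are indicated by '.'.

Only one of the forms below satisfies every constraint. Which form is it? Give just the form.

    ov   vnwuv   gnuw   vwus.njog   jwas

ov — σ1 onset /∅/, coda /v/ ok → phonotactically legal
vnwuv — violates constraint 4: syllable 1 onset /vnw/ has 3 consonants (> 2) → phonotactically illegal
gnuw — violates constraint 2: syllable 1 coda contains /w/, which is not a licensed coda consonant → phonotactically illegal
vwus.njog — violates constraint 2: syllable 2 coda contains /g/, which is not a licensed coda consonant → phonotactically illegal
jwas — violates constraint 1: syllable 1 onset /jw/: /j/ (glide, 5) → /w/ (glide, 5) does not rise → phonotactically illegal

ov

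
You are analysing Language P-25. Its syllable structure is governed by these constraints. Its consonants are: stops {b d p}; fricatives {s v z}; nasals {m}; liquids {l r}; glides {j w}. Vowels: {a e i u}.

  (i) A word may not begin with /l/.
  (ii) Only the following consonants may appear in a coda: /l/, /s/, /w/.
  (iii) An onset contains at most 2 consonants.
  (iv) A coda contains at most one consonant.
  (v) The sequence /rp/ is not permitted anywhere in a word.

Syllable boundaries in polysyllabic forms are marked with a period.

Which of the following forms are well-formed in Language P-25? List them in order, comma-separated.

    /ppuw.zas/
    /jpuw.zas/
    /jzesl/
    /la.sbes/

/ppuw.zas/, /jpuw.zas/

/ppuw.zas/ — σ1 onset /pp/ (2C), coda /w/ ok; σ2 onset /z/, coda /s/ ok → well-formed
/jpuw.zas/ — σ1 onset /jp/ (2C), coda /w/ ok; σ2 onset /z/, coda /s/ ok → well-formed
/jzesl/ — violates constraint (iv): syllable 1 coda /sl/ has 2 consonants (> 1) → ill-formed
/la.sbes/ — violates constraint (i): word begins with /l/ → ill-formed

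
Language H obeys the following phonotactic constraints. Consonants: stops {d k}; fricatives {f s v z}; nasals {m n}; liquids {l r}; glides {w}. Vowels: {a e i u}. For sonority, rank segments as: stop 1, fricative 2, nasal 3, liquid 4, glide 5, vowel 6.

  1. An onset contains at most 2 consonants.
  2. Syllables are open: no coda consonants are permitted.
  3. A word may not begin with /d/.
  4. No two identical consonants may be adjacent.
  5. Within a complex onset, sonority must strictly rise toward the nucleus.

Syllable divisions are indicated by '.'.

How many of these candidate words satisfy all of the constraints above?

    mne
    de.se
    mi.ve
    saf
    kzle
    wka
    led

1

mne — violates constraint 5: syllable 1 onset /mn/: /m/ (nasal, 3) → /n/ (nasal, 3) does not rise → not permitted
de.se — violates constraint 3: word begins with /d/ → not permitted
mi.ve — σ1 onset /m/, coda /∅/ ok; σ2 onset /v/, coda /∅/ ok → permitted
saf — violates constraint 2: syllable 1 coda /f/ has 1 consonant (> 0) → not permitted
kzle — violates constraint 1: syllable 1 onset /kzl/ has 3 consonants (> 2) → not permitted
wka — violates constraint 5: syllable 1 onset /wk/: /w/ (glide, 5) → /k/ (stop, 1) does not rise → not permitted
led — violates constraint 2: syllable 1 coda /d/ has 1 consonant (> 0) → not permitted
Permitted: mi.ve → 1.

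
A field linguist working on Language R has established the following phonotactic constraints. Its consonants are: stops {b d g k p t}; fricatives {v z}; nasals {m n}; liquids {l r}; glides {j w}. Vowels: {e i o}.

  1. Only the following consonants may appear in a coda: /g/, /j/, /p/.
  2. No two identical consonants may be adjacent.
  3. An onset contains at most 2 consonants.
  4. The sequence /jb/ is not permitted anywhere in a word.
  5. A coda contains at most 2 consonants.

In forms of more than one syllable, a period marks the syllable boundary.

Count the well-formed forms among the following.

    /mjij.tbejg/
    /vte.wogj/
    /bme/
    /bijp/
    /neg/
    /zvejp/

6

/mjij.tbejg/ — σ1 onset /mj/ (2C), coda /j/ ok; σ2 onset /tb/ (2C), coda /jg/ (2C) ok → well-formed
/vte.wogj/ — σ1 onset /vt/ (2C), coda /∅/ ok; σ2 onset /w/, coda /gj/ (2C) ok → well-formed
/bme/ — σ1 onset /bm/ (2C), coda /∅/ ok → well-formed
/bijp/ — σ1 onset /b/, coda /jp/ (2C) ok → well-formed
/neg/ — σ1 onset /n/, coda /g/ ok → well-formed
/zvejp/ — σ1 onset /zv/ (2C), coda /jp/ (2C) ok → well-formed
Well-formed: /mjij.tbejg/, /vte.wogj/, /bme/, /bijp/, /neg/, /zvejp/ → 6.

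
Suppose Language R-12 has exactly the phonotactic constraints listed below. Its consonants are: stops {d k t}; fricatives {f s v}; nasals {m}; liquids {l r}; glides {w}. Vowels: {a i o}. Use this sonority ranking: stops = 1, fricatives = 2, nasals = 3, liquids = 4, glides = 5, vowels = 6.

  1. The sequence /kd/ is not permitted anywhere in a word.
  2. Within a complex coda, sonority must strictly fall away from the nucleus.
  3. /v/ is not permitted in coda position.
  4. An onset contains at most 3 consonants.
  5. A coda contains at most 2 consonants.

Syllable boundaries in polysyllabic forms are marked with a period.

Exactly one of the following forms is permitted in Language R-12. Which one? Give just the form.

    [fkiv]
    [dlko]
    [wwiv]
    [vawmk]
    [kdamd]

[dlko]

[fkiv] — violates constraint 3: syllable 1 coda contains /v/ → not permitted
[dlko] — σ1 onset /dlk/ (3C), coda /∅/ ok → permitted
[wwiv] — violates constraint 3: syllable 1 coda contains /v/ → not permitted
[vawmk] — violates constraint 5: syllable 1 coda /wmk/ has 3 consonants (> 2) → not permitted
[kdamd] — violates constraint 1: contains banned sequence /kd/ → not permitted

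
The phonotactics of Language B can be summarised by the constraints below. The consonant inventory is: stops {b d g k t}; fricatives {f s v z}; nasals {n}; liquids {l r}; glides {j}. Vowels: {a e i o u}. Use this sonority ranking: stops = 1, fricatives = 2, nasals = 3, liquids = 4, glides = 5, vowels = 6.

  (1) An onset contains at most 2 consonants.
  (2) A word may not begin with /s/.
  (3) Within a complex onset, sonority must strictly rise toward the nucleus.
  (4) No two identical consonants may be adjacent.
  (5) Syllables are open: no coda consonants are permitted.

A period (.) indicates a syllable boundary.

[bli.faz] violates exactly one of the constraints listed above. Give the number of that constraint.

5

[bli.faz]: syllable 2 coda /z/ has 1 consonant (> 0).
This is a violation of constraint 5: "Syllables are open: no coda consonants are permitted."
The remaining constraints (1, 2, 3, 4) are satisfied.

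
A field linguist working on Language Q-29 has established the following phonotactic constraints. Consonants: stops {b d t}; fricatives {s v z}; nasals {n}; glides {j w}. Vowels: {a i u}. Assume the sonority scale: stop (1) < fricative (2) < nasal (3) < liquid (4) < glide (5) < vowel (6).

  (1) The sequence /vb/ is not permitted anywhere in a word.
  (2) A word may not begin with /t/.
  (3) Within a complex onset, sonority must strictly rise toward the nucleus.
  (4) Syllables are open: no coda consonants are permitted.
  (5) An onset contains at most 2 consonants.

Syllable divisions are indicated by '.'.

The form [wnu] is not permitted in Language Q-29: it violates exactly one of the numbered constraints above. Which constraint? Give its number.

3

[wnu]: syllable 1 onset /wn/: /w/ (glide, 5) → /n/ (nasal, 3) does not rise.
This is a violation of constraint 3: "Within a complex onset, sonority must strictly rise toward the nucleus."
The remaining constraints (1, 2, 4, 5) are satisfied.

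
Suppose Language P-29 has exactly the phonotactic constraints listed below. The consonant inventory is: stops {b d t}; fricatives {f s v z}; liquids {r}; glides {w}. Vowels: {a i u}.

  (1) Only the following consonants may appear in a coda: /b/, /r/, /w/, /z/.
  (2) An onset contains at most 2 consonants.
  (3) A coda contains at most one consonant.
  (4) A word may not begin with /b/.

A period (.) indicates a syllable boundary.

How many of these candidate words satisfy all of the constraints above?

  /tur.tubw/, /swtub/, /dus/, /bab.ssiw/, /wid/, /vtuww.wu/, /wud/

0

/tur.tubw/ — violates constraint 3: syllable 2 coda /bw/ has 2 consonants (> 1) → illicit
/swtub/ — violates constraint 2: syllable 1 onset /swt/ has 3 consonants (> 2) → illicit
/dus/ — violates constraint 1: syllable 1 coda contains /s/, which is not a licensed coda consonant → illicit
/bab.ssiw/ — violates constraint 4: word begins with /b/ → illicit
/wid/ — violates constraint 1: syllable 1 coda contains /d/, which is not a licensed coda consonant → illicit
/vtuww.wu/ — violates constraint 3: syllable 1 coda /ww/ has 2 consonants (> 1) → illicit
/wud/ — violates constraint 1: syllable 1 coda contains /d/, which is not a licensed coda consonant → illicit
No form is licit → 0.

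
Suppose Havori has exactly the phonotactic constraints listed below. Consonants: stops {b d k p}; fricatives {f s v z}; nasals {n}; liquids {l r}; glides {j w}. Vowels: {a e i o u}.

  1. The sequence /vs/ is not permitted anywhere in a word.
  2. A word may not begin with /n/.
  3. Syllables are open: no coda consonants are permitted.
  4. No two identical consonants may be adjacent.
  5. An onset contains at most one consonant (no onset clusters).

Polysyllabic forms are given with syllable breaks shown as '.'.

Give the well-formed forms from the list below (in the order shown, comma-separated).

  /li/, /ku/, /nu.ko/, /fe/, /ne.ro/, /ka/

/li/, /ku/, /fe/, /ka/

/li/ — σ1 onset /l/, coda /∅/ ok → well-formed
/ku/ — σ1 onset /k/, coda /∅/ ok → well-formed
/nu.ko/ — violates constraint 2: word begins with /n/ → ill-formed
/fe/ — σ1 onset /f/, coda /∅/ ok → well-formed
/ne.ro/ — violates constraint 2: word begins with /n/ → ill-formed
/ka/ — σ1 onset /k/, coda /∅/ ok → well-formed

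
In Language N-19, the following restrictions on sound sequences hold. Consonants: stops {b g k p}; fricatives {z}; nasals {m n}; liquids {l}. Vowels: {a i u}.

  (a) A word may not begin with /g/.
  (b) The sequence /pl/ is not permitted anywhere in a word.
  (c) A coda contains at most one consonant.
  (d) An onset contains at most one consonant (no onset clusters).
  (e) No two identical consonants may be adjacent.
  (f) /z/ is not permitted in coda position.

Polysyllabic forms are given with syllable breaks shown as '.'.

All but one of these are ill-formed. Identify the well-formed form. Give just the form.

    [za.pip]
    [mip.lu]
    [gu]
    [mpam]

[za.pip]

[za.pip] — σ1 onset /z/, coda /∅/ ok; σ2 onset /p/, coda /p/ ok → well-formed
[mip.lu] — violates constraint (b): contains banned sequence /pl/ → ill-formed
[gu] — violates constraint (a): word begins with /g/ → ill-formed
[mpam] — violates constraint (d): syllable 1 onset /mp/ has 2 consonants (> 1) → ill-formed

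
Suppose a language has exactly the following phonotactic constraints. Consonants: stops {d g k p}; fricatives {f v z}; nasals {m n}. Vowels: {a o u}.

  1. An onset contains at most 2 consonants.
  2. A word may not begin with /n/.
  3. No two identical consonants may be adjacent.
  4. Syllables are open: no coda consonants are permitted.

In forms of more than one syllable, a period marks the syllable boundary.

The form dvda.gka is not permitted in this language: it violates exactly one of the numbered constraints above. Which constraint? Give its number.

1

dvda.gka: syllable 1 onset /dvd/ has 3 consonants (> 2).
This is a violation of constraint 1: "An onset contains at most 2 consonants."
The remaining constraints (2, 3, 4) are satisfied.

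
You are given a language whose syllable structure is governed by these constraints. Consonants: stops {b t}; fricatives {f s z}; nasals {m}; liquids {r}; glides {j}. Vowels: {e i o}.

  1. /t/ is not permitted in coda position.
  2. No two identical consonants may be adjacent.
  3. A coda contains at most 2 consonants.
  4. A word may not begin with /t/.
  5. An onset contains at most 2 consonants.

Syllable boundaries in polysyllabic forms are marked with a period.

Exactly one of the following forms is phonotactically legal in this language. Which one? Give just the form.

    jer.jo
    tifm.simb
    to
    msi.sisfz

jer.jo

jer.jo — σ1 onset /j/, coda /r/ ok; σ2 onset /j/, coda /∅/ ok → phonotactically legal
tifm.simb — violates constraint 4: word begins with /t/ → phonotactically illegal
to — violates constraint 4: word begins with /t/ → phonotactically illegal
msi.sisfz — violates constraint 3: syllable 2 coda /sfz/ has 3 consonants (> 2) → phonotactically illegal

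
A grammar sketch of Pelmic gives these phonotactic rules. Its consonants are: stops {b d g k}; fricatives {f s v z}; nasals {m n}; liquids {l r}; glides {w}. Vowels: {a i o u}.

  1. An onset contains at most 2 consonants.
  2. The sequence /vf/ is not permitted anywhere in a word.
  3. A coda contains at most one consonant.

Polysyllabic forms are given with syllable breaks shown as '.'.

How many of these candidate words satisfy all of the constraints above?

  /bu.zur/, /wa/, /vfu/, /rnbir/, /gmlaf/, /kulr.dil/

2

/bu.zur/ — σ1 onset /b/, coda /∅/ ok; σ2 onset /z/, coda /r/ ok → phonotactically legal
/wa/ — σ1 onset /w/, coda /∅/ ok → phonotactically legal
/vfu/ — violates constraint 2: contains banned sequence /vf/ → phonotactically illegal
/rnbir/ — violates constraint 1: syllable 1 onset /rnb/ has 3 consonants (> 2) → phonotactically illegal
/gmlaf/ — violates constraint 1: syllable 1 onset /gml/ has 3 consonants (> 2) → phonotactically illegal
/kulr.dil/ — violates constraint 3: syllable 1 coda /lr/ has 2 consonants (> 1) → phonotactically illegal
Phonotactically legal: /bu.zur/, /wa/ → 2.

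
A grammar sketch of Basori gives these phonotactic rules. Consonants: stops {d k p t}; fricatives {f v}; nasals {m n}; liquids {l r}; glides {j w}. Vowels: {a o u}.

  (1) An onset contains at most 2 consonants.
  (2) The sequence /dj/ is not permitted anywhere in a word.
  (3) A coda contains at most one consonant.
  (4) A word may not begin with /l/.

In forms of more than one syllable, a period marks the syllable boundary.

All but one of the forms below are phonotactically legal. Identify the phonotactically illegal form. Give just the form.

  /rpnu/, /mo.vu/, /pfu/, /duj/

/rpnu/

/rpnu/ — violates constraint 1: syllable 1 onset /rpn/ has 3 consonants (> 2) → phonotactically illegal
/mo.vu/ — σ1 onset /m/, coda /∅/ ok; σ2 onset /v/, coda /∅/ ok → phonotactically legal
/pfu/ — σ1 onset /pf/ (2C), coda /∅/ ok → phonotactically legal
/duj/ — σ1 onset /d/, coda /j/ ok → phonotactically legal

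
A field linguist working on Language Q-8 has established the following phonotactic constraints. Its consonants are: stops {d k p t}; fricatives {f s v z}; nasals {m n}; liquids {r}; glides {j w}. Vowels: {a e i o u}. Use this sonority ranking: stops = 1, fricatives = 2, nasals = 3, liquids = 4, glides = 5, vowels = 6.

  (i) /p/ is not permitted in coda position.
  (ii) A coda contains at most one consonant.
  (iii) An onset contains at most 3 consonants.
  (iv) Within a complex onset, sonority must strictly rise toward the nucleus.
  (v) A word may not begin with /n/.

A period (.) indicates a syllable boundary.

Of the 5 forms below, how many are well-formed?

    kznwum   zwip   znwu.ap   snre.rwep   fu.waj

1

kznwum — violates constraint (iii): syllable 1 onset /kznw/ has 4 consonants (> 3) → ill-formed
zwip — violates constraint (i): syllable 1 coda contains /p/ → ill-formed
znwu.ap — violates constraint (i): syllable 2 coda contains /p/ → ill-formed
snre.rwep — violates constraint (i): syllable 2 coda contains /p/ → ill-formed
fu.waj — σ1 onset /f/, coda /∅/ ok; σ2 onset /w/, coda /j/ ok → well-formed
Well-formed: fu.waj → 1.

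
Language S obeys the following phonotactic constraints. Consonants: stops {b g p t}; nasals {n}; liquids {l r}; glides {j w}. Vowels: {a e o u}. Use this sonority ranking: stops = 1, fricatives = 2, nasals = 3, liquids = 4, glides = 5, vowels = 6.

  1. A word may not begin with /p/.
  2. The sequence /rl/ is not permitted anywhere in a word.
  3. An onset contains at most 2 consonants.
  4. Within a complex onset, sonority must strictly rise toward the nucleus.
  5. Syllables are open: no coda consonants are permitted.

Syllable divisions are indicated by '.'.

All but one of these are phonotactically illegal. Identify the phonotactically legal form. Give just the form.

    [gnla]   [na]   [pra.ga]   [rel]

[na]

[gnla] — violates constraint 3: syllable 1 onset /gnl/ has 3 consonants (> 2) → phonotactically illegal
[na] — σ1 onset /n/, coda /∅/ ok → phonotactically legal
[pra.ga] — violates constraint 1: word begins with /p/ → phonotactically illegal
[rel] — violates constraint 5: syllable 1 coda /l/ has 1 consonant (> 0) → phonotactically illegal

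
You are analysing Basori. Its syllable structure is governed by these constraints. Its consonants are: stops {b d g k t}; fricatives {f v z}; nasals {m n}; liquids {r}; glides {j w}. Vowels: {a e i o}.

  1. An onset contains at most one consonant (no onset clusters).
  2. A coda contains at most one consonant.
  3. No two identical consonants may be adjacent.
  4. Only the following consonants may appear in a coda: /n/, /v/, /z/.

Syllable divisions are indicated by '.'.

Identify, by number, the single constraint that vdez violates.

vdez: syllable 1 onset /vd/ has 2 consonants (> 1).
This is a violation of constraint 1: "An onset contains at most one consonant (no onset clusters)."
The remaining constraints (2, 3, 4) are satisfied.

1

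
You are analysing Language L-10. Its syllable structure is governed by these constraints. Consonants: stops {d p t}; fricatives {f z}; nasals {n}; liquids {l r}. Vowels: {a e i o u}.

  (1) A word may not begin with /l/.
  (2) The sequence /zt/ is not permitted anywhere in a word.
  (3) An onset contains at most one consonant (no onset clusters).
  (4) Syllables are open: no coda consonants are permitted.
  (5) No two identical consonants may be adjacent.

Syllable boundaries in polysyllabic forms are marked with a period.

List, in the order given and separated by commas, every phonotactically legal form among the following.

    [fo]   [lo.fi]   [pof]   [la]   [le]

[fo]

[fo] — σ1 onset /f/, coda /∅/ ok → phonotactically legal
[lo.fi] — violates constraint 1: word begins with /l/ → phonotactically illegal
[pof] — violates constraint 4: syllable 1 coda /f/ has 1 consonant (> 0) → phonotactically illegal
[la] — violates constraint 1: word begins with /l/ → phonotactically illegal
[le] — violates constraint 1: word begins with /l/ → phonotactically illegal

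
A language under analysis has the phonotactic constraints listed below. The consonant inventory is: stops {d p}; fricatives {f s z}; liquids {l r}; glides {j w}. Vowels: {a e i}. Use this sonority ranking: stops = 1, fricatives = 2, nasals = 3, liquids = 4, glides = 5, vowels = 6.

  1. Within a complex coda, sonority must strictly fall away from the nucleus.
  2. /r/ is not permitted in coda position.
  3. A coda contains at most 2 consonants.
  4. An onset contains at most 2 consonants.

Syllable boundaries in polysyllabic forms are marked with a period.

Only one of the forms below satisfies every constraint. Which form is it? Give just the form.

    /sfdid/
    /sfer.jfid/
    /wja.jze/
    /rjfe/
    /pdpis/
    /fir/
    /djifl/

/sfdid/ — violates constraint 4: syllable 1 onset /sfd/ has 3 consonants (> 2) → not permitted
/sfer.jfid/ — violates constraint 2: syllable 1 coda contains /r/ → not permitted
/wja.jze/ — σ1 onset /wj/ (2C), coda /∅/ ok; σ2 onset /jz/ (2C), coda /∅/ ok → permitted
/rjfe/ — violates constraint 4: syllable 1 onset /rjf/ has 3 consonants (> 2) → not permitted
/pdpis/ — violates constraint 4: syllable 1 onset /pdp/ has 3 consonants (> 2) → not permitted
/fir/ — violates constraint 2: syllable 1 coda contains /r/ → not permitted
/djifl/ — violates constraint 1: syllable 1 coda /fl/: /f/ (fricative, 2) → /l/ (liquid, 4) does not fall → not permitted

/wja.jze/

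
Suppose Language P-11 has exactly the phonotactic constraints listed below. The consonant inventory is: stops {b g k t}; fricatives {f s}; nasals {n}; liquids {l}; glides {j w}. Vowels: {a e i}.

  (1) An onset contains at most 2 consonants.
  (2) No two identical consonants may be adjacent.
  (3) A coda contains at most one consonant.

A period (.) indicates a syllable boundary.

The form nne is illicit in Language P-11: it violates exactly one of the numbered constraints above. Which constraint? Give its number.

2

nne: adjacent identical consonants /nn/.
This is a violation of constraint 2: "No two identical consonants may be adjacent."
The remaining constraints (1, 3) are satisfied.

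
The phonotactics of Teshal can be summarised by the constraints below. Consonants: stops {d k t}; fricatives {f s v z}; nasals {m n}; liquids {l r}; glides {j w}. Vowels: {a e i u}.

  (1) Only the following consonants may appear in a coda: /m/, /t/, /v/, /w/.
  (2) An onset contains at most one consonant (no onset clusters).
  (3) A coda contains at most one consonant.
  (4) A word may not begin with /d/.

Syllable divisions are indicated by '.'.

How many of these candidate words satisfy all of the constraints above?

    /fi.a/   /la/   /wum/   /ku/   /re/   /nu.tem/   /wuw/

/fi.a/ — σ1 onset /f/, coda /∅/ ok; σ2 onset /∅/, coda /∅/ ok → phonotactically legal
/la/ — σ1 onset /l/, coda /∅/ ok → phonotactically legal
/wum/ — σ1 onset /w/, coda /m/ ok → phonotactically legal
/ku/ — σ1 onset /k/, coda /∅/ ok → phonotactically legal
/re/ — σ1 onset /r/, coda /∅/ ok → phonotactically legal
/nu.tem/ — σ1 onset /n/, coda /∅/ ok; σ2 onset /t/, coda /m/ ok → phonotactically legal
/wuw/ — σ1 onset /w/, coda /w/ ok → phonotactically legal
Phonotactically legal: /fi.a/, /la/, /wum/, /ku/, /re/, /nu.tem/, /wuw/ → 7.

7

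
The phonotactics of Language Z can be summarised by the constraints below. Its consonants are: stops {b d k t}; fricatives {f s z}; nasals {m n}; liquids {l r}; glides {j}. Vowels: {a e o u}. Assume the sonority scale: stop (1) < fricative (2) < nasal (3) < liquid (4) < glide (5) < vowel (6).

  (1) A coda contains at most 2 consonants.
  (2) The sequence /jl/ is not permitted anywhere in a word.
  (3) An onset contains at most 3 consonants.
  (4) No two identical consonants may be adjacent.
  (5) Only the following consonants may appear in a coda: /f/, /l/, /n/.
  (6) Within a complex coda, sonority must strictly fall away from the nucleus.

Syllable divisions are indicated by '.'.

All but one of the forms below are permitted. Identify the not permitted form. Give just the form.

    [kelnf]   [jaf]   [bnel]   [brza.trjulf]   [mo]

[kelnf]

[kelnf] — violates constraint 1: syllable 1 coda /lnf/ has 3 consonants (> 2) → not permitted
[jaf] — σ1 onset /j/, coda /f/ ok → permitted
[bnel] — σ1 onset /bn/ (2C), coda /l/ ok → permitted
[brza.trjulf] — σ1 onset /brz/ (3C), coda /∅/ ok; σ2 onset /trj/ (3C), coda /lf/ (4→2 falls) ok → permitted
[mo] — σ1 onset /m/, coda /∅/ ok → permitted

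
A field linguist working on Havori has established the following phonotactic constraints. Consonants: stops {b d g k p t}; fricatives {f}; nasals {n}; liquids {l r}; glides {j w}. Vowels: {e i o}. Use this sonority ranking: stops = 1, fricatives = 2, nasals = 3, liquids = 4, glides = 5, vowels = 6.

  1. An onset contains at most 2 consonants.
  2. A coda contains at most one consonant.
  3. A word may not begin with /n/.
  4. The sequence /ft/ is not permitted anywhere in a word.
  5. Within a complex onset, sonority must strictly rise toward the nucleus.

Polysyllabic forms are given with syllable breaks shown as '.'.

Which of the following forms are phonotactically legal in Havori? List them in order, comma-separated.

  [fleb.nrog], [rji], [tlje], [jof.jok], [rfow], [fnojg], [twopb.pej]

[fleb.nrog] — σ1 onset /fl/ (2→4 rises), coda /b/ ok; σ2 onset /nr/ (3→4 rises), coda /g/ ok → phonotactically legal
[rji] — σ1 onset /rj/ (4→5 rises), coda /∅/ ok → phonotactically legal
[tlje] — violates constraint 1: syllable 1 onset /tlj/ has 3 consonants (> 2) → phonotactically illegal
[jof.jok] — σ1 onset /j/, coda /f/ ok; σ2 onset /j/, coda /k/ ok → phonotactically legal
[rfow] — violates constraint 5: syllable 1 onset /rf/: /r/ (liquid, 4) → /f/ (fricative, 2) does not rise → phonotactically illegal
[fnojg] — violates constraint 2: syllable 1 coda /jg/ has 2 consonants (> 1) → phonotactically illegal
[twopb.pej] — violates constraint 2: syllable 1 coda /pb/ has 2 consonants (> 1) → phonotactically illegal

[fleb.nrog], [rji], [jof.jok]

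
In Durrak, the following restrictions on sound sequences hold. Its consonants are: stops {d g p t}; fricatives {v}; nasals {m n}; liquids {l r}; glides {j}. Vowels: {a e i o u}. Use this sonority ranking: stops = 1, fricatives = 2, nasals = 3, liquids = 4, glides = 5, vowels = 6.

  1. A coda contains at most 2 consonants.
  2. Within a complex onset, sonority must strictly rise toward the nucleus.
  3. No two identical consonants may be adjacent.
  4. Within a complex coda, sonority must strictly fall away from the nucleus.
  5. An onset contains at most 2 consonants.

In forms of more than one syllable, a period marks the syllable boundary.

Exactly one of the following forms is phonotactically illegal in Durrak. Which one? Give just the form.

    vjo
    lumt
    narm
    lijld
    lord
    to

lijld

vjo — σ1 onset /vj/ (2→5 rises), coda /∅/ ok → phonotactically legal
lumt — σ1 onset /l/, coda /mt/ (3→1 falls) ok → phonotactically legal
narm — σ1 onset /n/, coda /rm/ (4→3 falls) ok → phonotactically legal
lijld — violates constraint 1: syllable 1 coda /jld/ has 3 consonants (> 2) → phonotactically illegal
lord — σ1 onset /l/, coda /rd/ (4→1 falls) ok → phonotactically legal
to — σ1 onset /t/, coda /∅/ ok → phonotactically legal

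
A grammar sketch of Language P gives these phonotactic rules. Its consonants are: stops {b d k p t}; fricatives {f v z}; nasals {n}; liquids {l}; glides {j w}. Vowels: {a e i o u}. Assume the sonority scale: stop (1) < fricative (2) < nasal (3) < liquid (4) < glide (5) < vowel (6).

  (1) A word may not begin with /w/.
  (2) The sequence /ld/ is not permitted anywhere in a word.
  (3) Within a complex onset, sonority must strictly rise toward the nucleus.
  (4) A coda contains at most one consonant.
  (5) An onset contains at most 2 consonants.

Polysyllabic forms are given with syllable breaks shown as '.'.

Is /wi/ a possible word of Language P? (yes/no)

/wi/ — violates constraint 1: word begins with /w/ → not permitted

no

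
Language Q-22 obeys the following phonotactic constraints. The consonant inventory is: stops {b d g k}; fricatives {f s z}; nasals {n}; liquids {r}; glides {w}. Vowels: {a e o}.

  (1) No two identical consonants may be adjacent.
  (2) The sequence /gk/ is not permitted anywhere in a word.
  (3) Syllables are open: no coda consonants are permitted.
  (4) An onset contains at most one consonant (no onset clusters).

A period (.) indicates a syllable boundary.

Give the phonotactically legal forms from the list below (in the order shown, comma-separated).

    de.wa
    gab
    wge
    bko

de.wa — σ1 onset /d/, coda /∅/ ok; σ2 onset /w/, coda /∅/ ok → phonotactically legal
gab — violates constraint 3: syllable 1 coda /b/ has 1 consonant (> 0) → phonotactically illegal
wge — violates constraint 4: syllable 1 onset /wg/ has 2 consonants (> 1) → phonotactically illegal
bko — violates constraint 4: syllable 1 onset /bk/ has 2 consonants (> 1) → phonotactically illegal

de.wa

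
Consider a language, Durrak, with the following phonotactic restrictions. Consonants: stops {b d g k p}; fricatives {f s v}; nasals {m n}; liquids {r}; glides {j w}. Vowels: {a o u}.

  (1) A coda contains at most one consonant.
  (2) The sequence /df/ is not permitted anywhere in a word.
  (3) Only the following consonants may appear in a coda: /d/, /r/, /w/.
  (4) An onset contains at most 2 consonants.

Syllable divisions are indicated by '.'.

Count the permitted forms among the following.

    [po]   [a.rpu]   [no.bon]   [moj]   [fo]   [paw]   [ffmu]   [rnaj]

4

[po] — σ1 onset /p/, coda /∅/ ok → permitted
[a.rpu] — σ1 onset /∅/, coda /∅/ ok; σ2 onset /rp/ (2C), coda /∅/ ok → permitted
[no.bon] — violates constraint 3: syllable 2 coda contains /n/, which is not a licensed coda consonant → not permitted
[moj] — violates constraint 3: syllable 1 coda contains /j/, which is not a licensed coda consonant → not permitted
[fo] — σ1 onset /f/, coda /∅/ ok → permitted
[paw] — σ1 onset /p/, coda /w/ ok → permitted
[ffmu] — violates constraint 4: syllable 1 onset /ffm/ has 3 consonants (> 2) → not permitted
[rnaj] — violates constraint 3: syllable 1 coda contains /j/, which is not a licensed coda consonant → not permitted
Permitted: [po], [a.rpu], [fo], [paw] → 4.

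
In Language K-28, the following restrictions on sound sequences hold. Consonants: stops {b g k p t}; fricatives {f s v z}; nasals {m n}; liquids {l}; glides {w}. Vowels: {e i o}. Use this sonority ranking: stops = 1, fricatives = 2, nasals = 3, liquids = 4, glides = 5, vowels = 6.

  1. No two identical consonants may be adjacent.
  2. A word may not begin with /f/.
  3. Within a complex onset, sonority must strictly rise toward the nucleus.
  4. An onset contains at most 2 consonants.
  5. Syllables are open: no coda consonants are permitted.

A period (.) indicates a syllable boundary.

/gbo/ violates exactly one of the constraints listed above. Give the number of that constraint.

3

/gbo/: syllable 1 onset /gb/: /g/ (stop, 1) → /b/ (stop, 1) does not rise.
This is a violation of constraint 3: "Within a complex onset, sonority must strictly rise toward the nucleus."
The remaining constraints (1, 2, 4, 5) are satisfied.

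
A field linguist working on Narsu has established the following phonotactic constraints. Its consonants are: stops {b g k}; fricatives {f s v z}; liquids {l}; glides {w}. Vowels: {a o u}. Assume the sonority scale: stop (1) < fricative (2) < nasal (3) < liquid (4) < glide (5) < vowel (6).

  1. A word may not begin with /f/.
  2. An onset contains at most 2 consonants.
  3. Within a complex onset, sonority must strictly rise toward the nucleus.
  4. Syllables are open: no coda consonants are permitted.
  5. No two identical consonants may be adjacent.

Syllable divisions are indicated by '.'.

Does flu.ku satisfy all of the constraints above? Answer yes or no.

no

flu.ku — violates constraint 1: word begins with /f/ → phonotactically illegal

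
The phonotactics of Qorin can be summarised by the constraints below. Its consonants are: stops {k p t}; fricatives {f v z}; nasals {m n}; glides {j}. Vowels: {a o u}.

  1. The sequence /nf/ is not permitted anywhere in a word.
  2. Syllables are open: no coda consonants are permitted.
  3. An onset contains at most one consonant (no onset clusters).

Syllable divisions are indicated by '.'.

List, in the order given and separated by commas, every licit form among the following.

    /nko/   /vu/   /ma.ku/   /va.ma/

/nko/ — violates constraint 3: syllable 1 onset /nk/ has 2 consonants (> 1) → illicit
/vu/ — σ1 onset /v/, coda /∅/ ok → licit
/ma.ku/ — σ1 onset /m/, coda /∅/ ok; σ2 onset /k/, coda /∅/ ok → licit
/va.ma/ — σ1 onset /v/, coda /∅/ ok; σ2 onset /m/, coda /∅/ ok → licit

/vu/, /ma.ku/, /va.ma/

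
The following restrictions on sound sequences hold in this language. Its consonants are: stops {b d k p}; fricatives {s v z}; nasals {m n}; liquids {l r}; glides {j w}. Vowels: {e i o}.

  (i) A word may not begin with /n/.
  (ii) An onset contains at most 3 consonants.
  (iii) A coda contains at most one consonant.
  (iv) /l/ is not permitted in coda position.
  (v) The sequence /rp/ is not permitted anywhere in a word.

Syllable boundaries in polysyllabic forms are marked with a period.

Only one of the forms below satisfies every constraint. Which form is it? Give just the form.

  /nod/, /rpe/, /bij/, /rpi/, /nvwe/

/nod/ — violates constraint (i): word begins with /n/ → phonotactically illegal
/rpe/ — violates constraint (v): contains banned sequence /rp/ → phonotactically illegal
/bij/ — σ1 onset /b/, coda /j/ ok → phonotactically legal
/rpi/ — violates constraint (v): contains banned sequence /rp/ → phonotactically illegal
/nvwe/ — violates constraint (i): word begins with /n/ → phonotactically illegal

/bij/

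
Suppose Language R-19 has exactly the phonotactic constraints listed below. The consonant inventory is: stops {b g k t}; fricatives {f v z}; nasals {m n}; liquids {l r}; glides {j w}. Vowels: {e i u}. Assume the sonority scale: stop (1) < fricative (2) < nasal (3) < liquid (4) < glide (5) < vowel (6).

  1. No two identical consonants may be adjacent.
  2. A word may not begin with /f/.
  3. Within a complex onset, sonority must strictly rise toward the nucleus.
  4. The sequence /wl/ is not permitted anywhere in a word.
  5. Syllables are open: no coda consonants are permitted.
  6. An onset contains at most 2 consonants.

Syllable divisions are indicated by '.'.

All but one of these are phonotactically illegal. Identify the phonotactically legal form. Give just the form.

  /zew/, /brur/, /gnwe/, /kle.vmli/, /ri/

/zew/ — violates constraint 5: syllable 1 coda /w/ has 1 consonant (> 0) → phonotactically illegal
/brur/ — violates constraint 5: syllable 1 coda /r/ has 1 consonant (> 0) → phonotactically illegal
/gnwe/ — violates constraint 6: syllable 1 onset /gnw/ has 3 consonants (> 2) → phonotactically illegal
/kle.vmli/ — violates constraint 6: syllable 2 onset /vml/ has 3 consonants (> 2) → phonotactically illegal
/ri/ — σ1 onset /r/, coda /∅/ ok → phonotactically legal

/ri/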